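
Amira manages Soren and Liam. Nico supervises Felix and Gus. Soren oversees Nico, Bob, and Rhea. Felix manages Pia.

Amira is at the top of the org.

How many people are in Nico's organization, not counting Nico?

3

Nico directly manages Felix, Gus. Under Felix: Pia (1). Gus has no reports. So Nico's organization is 2 direct reports plus everyone under them: 2 + 1 = 3.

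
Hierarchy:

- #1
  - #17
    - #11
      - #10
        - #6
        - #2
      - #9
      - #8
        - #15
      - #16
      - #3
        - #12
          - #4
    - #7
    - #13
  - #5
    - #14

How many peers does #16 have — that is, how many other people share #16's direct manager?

4

#16 reports to #11. #11's other direct reports are #10, #9, #8, #3 — 4 peers.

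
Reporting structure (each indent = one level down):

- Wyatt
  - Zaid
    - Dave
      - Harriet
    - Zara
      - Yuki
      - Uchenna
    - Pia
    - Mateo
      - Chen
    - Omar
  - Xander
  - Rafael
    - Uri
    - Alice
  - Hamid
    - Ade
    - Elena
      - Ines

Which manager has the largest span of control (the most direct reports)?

Zaid

Direct-report counts: Wyatt has 4; Hamid has 2; Elena has 1; Rafael has 2; Zaid has 5; Mateo has 1; Zara has 2; Dave has 1. The largest is 5, held by Zaid.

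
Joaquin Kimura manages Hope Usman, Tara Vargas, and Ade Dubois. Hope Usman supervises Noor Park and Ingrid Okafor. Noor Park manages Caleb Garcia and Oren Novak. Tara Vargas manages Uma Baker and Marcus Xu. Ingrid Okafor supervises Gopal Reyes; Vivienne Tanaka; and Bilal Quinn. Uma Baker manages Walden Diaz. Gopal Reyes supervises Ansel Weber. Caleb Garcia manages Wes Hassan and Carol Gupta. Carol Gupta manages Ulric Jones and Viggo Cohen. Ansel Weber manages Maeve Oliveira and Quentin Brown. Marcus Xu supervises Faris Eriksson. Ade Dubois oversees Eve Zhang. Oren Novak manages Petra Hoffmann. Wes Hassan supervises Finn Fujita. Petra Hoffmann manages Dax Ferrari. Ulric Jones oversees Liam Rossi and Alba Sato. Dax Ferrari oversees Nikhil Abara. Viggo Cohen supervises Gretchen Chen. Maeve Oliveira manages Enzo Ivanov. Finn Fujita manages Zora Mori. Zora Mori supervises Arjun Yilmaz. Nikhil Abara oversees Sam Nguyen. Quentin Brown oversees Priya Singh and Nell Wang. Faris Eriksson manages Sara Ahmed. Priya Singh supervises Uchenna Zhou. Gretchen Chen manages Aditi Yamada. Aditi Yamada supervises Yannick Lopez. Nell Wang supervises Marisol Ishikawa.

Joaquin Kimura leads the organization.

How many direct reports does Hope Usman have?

2

Hope Usman directly manages Noor Park, Ingrid Okafor. That is 2 direct reports.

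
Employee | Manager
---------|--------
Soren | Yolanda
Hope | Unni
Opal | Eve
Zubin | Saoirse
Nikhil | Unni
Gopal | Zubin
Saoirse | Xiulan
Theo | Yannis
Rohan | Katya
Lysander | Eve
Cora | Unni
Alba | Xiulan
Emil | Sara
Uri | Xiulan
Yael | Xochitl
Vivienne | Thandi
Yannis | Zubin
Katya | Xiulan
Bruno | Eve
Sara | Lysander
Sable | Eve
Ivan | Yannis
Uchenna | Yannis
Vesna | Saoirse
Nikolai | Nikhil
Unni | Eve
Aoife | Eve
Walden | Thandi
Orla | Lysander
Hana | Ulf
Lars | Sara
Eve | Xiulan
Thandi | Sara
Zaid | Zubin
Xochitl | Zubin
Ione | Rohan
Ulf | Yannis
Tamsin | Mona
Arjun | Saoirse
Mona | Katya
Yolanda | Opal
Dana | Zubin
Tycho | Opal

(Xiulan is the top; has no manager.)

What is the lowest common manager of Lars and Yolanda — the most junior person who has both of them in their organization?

Lars's chain of managers is Sara, Lysander, Eve, Xiulan. Yolanda's chain of managers is Opal, Eve, Xiulan. The first manager that appears in both chains is Eve.

Eve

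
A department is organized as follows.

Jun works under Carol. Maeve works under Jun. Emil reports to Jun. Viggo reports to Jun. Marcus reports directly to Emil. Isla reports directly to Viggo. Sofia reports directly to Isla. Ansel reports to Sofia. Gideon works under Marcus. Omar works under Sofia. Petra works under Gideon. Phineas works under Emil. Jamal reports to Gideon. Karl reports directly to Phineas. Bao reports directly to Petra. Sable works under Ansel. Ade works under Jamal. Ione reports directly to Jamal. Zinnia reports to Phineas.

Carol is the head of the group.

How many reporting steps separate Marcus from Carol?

3

Chain from Marcus up to Carol: Marcus → Emil → Jun → Carol. That is 3 steps up, so Marcus is 3 levels below Carol.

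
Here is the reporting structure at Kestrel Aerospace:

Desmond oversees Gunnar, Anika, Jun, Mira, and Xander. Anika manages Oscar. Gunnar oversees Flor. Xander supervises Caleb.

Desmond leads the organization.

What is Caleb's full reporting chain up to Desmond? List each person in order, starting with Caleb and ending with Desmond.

Caleb -> Xander -> Desmond

Caleb reports to Xander. Xander reports to Desmond. Desmond is at the top.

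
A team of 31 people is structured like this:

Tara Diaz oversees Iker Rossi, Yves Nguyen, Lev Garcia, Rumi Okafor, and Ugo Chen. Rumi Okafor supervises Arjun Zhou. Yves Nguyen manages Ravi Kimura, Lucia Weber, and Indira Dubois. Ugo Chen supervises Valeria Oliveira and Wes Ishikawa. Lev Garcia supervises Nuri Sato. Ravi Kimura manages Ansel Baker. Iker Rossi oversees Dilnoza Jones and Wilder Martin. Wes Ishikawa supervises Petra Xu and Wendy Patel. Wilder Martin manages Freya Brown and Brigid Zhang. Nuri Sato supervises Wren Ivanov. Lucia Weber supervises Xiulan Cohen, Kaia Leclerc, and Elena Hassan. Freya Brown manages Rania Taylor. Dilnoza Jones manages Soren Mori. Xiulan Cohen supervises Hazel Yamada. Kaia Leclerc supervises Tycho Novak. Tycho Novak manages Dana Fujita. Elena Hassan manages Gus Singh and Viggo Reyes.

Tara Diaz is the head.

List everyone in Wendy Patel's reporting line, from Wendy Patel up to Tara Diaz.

Wendy Patel -> Wes Ishikawa -> Ugo Chen -> Tara Diaz

Wendy Patel reports to Wes Ishikawa. Wes Ishikawa reports to Ugo Chen. Ugo Chen reports to Tara Diaz. Tara Diaz is at the top.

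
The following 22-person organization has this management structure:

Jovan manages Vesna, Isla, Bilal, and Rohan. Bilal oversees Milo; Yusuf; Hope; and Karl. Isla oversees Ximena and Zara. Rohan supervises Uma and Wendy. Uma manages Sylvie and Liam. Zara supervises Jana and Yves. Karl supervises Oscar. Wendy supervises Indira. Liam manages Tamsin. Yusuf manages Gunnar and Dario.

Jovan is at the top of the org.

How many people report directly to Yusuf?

2

Yusuf directly manages Gunnar, Dario. That is 2 direct reports.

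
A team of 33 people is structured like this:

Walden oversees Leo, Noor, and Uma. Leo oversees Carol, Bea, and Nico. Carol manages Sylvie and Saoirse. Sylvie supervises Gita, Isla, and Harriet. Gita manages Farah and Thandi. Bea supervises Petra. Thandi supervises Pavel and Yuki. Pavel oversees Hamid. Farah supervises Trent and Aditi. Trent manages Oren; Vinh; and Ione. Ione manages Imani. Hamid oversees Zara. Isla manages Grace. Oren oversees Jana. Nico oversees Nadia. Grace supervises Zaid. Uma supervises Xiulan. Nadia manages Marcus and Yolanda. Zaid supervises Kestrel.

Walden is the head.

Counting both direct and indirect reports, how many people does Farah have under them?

Farah directly manages Trent, Aditi. Under Trent: Vinh, Oren, Jana, Ione, Imani (5). Aditi has no reports. So Farah's organization is 2 direct reports plus everyone under them: 6 + 1 = 7.

7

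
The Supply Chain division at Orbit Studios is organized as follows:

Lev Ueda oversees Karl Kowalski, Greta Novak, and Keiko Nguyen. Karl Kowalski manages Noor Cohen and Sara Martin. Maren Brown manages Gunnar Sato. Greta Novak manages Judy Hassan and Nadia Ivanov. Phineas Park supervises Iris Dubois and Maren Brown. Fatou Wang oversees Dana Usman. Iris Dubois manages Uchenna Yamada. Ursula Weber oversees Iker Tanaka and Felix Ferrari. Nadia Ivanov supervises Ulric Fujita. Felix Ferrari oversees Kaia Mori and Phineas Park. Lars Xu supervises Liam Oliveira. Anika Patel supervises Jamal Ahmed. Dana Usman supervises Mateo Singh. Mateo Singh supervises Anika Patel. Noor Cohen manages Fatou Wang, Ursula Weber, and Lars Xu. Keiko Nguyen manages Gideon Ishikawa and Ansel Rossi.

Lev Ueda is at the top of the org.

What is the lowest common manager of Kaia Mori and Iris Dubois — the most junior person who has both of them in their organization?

Kaia Mori's chain of managers is Felix Ferrari, Ursula Weber, Noor Cohen, Karl Kowalski, Lev Ueda. Iris Dubois's chain of managers is Phineas Park, Felix Ferrari, Ursula Weber, Noor Cohen, Karl Kowalski, Lev Ueda. The first manager that appears in both chains is Felix Ferrari.

Felix Ferrari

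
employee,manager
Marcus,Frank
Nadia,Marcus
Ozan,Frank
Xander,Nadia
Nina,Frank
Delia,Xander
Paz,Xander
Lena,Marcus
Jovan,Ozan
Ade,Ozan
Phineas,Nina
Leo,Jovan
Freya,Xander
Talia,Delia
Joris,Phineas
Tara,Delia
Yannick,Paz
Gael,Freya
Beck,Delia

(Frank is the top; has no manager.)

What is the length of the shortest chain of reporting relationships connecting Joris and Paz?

7

Joris is 3 levels below Frank, and Paz is 4 levels below Frank (their lowest common manager). The shortest path runs up from Joris to Frank and back down to Paz: 3 + 4 = 7 links.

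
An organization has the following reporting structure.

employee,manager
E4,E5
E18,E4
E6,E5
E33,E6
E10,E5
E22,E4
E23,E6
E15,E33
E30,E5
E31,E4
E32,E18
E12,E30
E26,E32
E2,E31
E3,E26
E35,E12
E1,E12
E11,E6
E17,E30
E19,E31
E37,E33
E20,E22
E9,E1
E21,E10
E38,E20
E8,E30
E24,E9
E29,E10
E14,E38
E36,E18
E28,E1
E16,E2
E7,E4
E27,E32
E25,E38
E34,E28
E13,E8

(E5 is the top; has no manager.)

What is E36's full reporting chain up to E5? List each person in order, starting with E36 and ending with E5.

E36 -> E18 -> E4 -> E5

E36 reports to E18. E18 reports to E4. E4 reports to E5. E5 is at the top.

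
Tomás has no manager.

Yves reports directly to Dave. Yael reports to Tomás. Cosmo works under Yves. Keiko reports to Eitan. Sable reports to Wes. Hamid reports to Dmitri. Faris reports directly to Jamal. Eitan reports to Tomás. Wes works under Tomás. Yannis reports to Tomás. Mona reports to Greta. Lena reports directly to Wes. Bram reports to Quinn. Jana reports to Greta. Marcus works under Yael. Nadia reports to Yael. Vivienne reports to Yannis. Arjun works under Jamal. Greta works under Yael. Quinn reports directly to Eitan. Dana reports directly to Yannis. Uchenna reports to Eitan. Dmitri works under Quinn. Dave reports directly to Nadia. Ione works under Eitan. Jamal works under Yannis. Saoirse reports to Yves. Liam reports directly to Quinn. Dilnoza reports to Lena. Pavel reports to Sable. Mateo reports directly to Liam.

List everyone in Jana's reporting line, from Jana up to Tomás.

Jana reports to Greta. Greta reports to Yael. Yael reports to Tomás. Tomás is at the top.

Jana -> Greta -> Yael -> Tomás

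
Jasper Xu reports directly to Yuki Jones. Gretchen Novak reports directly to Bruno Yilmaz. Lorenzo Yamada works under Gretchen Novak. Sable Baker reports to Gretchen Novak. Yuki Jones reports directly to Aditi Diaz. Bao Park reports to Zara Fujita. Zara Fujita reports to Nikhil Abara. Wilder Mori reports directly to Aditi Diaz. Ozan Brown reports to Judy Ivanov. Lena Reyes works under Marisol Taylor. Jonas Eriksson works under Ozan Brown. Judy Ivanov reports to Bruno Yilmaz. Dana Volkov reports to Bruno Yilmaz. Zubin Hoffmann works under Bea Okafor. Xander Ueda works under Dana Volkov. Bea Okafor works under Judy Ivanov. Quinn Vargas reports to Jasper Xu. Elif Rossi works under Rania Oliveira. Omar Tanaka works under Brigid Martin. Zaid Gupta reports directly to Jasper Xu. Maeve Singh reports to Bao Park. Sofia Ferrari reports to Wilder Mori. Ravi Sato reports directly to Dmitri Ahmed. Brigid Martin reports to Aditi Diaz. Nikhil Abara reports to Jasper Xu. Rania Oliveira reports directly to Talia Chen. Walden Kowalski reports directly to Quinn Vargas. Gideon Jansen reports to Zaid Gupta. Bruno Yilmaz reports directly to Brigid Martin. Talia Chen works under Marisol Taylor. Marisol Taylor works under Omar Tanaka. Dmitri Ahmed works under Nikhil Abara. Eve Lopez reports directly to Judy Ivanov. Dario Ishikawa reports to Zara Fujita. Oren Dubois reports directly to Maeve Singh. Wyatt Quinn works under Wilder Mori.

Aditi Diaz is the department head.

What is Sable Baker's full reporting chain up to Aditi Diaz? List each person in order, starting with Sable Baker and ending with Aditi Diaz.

Sable Baker reports to Gretchen Novak. Gretchen Novak reports to Bruno Yilmaz. Bruno Yilmaz reports to Brigid Martin. Brigid Martin reports to Aditi Diaz. Aditi Diaz is at the top.

Sable Baker -> Gretchen Novak -> Bruno Yilmaz -> Brigid Martin -> Aditi Diaz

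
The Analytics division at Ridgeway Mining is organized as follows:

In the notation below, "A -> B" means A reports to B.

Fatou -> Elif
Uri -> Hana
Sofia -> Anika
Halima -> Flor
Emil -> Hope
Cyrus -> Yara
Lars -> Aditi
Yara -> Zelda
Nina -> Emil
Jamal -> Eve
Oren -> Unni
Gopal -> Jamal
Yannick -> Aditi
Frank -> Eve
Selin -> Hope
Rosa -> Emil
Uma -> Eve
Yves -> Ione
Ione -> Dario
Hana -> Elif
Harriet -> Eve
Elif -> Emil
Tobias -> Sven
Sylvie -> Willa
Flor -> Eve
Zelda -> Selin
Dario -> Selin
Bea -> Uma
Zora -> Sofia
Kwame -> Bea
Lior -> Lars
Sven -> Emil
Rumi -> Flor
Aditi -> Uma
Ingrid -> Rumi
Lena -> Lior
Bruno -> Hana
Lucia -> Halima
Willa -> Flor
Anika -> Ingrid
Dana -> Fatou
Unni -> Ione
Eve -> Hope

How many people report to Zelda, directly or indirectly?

Zelda directly manages Yara. Under Yara: Cyrus (1). That's 2 in total.

2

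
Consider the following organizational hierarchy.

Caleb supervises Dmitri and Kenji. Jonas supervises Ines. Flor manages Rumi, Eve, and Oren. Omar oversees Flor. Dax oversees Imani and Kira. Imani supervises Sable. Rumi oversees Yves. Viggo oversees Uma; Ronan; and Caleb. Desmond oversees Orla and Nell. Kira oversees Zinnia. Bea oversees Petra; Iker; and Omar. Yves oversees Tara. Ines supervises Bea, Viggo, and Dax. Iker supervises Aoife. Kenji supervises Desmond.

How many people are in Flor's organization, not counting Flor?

5

Flor directly manages Rumi, Eve, Oren. Under Rumi: Yves, Tara (2). Eve has no reports. Oren has no reports. So Flor's organization is 3 direct reports plus everyone under them: 3 + 1 + 1 = 5.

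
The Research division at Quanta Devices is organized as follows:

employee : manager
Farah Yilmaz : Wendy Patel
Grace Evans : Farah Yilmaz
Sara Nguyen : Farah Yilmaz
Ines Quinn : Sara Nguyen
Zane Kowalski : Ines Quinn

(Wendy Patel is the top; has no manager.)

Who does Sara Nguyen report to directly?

Farah Yilmaz

Sara Nguyen reports directly to Farah Yilmaz.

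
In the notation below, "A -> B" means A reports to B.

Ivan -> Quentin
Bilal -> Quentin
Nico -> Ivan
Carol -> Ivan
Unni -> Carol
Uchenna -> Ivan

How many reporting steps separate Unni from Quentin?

Chain from Unni up to Quentin: Unni → Carol → Ivan → Quentin. That is 3 steps up, so Unni is 3 levels below Quentin.

3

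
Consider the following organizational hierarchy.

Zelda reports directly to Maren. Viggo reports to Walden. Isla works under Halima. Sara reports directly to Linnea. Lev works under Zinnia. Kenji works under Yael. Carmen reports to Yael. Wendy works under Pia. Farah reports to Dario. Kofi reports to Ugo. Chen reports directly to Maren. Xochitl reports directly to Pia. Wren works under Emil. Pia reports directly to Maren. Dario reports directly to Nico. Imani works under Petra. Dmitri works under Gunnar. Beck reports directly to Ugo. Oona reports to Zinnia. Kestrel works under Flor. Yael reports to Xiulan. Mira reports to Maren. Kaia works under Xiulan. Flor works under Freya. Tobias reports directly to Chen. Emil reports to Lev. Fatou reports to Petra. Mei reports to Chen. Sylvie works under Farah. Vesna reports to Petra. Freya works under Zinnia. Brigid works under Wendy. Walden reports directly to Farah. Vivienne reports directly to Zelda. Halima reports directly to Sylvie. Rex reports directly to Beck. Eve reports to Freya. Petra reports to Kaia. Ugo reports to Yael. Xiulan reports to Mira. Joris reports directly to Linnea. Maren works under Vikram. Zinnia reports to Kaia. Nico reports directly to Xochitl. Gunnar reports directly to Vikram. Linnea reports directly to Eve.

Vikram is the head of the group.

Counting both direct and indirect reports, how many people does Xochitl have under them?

Xochitl directly manages Nico. Under Nico: Dario, Farah, Sylvie, Halima, Isla, Walden, Viggo (7). That's 8 in total.

8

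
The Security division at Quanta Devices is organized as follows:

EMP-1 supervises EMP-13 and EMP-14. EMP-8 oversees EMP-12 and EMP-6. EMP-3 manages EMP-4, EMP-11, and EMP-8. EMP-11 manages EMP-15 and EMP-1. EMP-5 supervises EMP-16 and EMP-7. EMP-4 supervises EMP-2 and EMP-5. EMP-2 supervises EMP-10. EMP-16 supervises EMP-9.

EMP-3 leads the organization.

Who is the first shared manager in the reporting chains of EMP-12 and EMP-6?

EMP-8

EMP-12's chain of managers is EMP-8, EMP-3. EMP-6's chain of managers is EMP-8, EMP-3. The first manager that appears in both chains is EMP-8.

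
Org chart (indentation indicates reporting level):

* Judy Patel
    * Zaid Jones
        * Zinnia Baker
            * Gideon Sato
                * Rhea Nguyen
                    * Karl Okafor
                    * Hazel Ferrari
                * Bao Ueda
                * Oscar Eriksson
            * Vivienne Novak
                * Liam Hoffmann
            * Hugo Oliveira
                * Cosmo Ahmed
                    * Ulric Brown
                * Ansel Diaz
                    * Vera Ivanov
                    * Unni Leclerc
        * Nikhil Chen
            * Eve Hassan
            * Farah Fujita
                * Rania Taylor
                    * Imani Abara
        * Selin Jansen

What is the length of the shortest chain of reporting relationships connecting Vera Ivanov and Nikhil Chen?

5

Vera Ivanov is 4 levels below Zaid Jones, and Nikhil Chen is 1 level below Zaid Jones (their lowest common manager). The shortest path runs up from Vera Ivanov to Zaid Jones and back down to Nikhil Chen: 4 + 1 = 5 links.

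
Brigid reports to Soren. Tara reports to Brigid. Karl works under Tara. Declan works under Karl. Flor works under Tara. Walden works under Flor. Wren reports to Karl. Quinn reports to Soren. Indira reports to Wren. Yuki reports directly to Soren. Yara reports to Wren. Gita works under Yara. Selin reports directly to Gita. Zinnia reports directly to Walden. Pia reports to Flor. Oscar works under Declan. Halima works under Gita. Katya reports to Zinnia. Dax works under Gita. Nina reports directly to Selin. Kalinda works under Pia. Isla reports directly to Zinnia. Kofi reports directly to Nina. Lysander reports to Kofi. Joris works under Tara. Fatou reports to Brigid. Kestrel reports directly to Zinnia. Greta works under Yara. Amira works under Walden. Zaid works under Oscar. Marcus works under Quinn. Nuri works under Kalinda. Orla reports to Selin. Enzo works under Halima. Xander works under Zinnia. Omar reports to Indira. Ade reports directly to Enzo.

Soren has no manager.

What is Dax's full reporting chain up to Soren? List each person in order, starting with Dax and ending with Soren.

Dax reports to Gita. Gita reports to Yara. Yara reports to Wren. Wren reports to Karl. Karl reports to Tara. Tara reports to Brigid. Brigid reports to Soren. Soren is at the top.

Dax -> Gita -> Yara -> Wren -> Karl -> Tara -> Brigid -> Soren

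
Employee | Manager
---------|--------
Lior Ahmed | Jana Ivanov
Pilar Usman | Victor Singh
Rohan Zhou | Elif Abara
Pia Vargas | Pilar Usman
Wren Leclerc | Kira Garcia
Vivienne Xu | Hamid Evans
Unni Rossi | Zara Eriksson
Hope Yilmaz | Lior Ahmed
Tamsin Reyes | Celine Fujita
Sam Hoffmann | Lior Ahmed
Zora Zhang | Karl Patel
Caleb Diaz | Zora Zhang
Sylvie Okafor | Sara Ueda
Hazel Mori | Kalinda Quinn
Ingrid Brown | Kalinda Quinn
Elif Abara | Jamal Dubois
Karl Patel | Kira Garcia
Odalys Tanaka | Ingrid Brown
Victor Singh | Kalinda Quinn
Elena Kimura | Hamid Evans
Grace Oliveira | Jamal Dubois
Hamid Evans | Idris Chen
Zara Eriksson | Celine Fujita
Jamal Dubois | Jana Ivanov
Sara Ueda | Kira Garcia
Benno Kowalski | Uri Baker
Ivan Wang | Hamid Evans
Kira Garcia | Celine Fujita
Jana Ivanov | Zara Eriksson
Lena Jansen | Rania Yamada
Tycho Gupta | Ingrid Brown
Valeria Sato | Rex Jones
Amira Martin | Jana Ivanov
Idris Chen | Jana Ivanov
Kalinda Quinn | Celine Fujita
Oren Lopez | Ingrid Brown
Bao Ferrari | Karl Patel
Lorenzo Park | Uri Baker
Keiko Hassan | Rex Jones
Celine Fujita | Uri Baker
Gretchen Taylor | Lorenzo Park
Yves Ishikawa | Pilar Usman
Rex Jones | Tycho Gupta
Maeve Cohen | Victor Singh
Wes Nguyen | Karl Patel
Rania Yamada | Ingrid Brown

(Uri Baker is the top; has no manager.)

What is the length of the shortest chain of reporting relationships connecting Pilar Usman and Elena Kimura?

8

Pilar Usman is 3 levels below Celine Fujita, and Elena Kimura is 5 levels below Celine Fujita (their lowest common manager). The shortest path runs up from Pilar Usman to Celine Fujita and back down to Elena Kimura: 3 + 5 = 8 links.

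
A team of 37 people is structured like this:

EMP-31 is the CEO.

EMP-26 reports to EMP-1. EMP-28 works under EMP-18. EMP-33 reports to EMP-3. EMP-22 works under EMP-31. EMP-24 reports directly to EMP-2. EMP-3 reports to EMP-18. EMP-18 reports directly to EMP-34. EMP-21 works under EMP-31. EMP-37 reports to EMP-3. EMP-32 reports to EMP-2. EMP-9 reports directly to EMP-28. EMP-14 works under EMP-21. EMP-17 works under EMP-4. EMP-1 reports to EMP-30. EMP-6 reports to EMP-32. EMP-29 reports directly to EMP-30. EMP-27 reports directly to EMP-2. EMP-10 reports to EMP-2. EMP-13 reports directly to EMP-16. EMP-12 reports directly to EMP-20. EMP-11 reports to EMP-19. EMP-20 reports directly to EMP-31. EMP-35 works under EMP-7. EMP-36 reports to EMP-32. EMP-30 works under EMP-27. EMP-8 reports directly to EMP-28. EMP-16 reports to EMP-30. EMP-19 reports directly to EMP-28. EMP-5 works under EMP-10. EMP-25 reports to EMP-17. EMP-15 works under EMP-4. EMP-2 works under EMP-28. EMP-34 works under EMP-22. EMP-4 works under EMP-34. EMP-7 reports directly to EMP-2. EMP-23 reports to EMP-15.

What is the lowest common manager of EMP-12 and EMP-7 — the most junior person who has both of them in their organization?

EMP-31

EMP-12's chain of managers is EMP-20, EMP-31. EMP-7's chain of managers is EMP-2, EMP-28, EMP-18, EMP-34, EMP-22, EMP-31. The first manager that appears in both chains is EMP-31.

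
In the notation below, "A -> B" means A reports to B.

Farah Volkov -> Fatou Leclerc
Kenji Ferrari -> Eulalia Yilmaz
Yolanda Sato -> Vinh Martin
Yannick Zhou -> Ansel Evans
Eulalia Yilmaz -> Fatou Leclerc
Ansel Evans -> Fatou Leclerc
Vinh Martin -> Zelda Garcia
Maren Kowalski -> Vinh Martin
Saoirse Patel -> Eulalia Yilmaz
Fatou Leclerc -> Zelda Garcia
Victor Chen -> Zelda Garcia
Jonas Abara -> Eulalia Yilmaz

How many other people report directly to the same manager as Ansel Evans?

Ansel Evans reports to Fatou Leclerc. Fatou Leclerc's other direct reports are Farah Volkov, Eulalia Yilmaz — 2 peers.

2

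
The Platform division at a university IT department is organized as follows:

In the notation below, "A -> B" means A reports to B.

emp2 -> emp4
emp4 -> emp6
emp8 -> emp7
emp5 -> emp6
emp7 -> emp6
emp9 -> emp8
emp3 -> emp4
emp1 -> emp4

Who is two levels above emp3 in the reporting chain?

emp6

emp3 reports to emp4, and emp4 reports to emp6. So emp3's skip-level manager is emp6.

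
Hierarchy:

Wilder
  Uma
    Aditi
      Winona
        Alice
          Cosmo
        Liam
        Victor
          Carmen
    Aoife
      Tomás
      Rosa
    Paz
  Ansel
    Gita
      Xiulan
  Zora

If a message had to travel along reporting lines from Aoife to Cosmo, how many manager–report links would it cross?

5

Aoife is 1 level below Uma, and Cosmo is 4 levels below Uma (their lowest common manager). The shortest path runs up from Aoife to Uma and back down to Cosmo: 1 + 4 = 5 links.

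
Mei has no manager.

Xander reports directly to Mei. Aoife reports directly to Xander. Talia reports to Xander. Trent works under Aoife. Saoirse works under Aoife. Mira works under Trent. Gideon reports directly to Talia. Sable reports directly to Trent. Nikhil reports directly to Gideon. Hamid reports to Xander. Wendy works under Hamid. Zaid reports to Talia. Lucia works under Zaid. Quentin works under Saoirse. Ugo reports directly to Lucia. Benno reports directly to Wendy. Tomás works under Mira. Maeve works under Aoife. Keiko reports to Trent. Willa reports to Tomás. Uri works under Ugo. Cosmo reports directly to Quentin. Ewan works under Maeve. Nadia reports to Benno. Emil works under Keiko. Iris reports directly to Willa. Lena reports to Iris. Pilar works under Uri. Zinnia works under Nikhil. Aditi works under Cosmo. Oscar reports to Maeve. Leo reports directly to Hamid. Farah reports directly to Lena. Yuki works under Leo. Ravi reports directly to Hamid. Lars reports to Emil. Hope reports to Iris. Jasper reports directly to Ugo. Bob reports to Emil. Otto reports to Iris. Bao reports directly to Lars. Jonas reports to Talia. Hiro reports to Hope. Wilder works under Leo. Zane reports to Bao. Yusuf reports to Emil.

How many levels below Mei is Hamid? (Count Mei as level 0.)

2

Chain from Hamid up to Mei: Hamid → Xander → Mei. That is 2 steps up, so Hamid is 2 levels below Mei.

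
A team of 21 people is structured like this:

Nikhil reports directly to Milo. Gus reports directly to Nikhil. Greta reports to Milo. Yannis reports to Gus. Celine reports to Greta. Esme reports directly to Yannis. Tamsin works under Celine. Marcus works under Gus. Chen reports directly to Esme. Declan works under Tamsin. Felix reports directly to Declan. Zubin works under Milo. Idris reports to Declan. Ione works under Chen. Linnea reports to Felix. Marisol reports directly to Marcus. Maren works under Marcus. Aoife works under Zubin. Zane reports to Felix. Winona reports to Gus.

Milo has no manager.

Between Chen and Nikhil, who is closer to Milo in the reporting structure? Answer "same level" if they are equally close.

Chen is 5 levels below Milo; Nikhil is 1. Nikhil is higher.

Nikhil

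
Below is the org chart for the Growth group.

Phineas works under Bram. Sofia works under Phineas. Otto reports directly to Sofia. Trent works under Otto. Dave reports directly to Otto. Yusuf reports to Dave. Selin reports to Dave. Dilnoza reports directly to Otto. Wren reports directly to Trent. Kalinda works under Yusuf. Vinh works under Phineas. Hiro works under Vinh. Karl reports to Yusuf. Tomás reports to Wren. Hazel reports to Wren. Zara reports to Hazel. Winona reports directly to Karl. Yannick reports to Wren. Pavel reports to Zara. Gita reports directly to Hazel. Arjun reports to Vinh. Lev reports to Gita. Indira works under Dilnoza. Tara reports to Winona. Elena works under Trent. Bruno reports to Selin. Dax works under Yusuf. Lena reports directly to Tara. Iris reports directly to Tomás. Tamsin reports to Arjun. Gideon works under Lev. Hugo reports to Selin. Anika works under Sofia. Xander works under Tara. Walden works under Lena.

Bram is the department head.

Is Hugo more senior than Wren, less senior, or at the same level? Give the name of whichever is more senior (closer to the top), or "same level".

Wren

Hugo is 6 levels below Bram; Wren is 5. Wren is higher.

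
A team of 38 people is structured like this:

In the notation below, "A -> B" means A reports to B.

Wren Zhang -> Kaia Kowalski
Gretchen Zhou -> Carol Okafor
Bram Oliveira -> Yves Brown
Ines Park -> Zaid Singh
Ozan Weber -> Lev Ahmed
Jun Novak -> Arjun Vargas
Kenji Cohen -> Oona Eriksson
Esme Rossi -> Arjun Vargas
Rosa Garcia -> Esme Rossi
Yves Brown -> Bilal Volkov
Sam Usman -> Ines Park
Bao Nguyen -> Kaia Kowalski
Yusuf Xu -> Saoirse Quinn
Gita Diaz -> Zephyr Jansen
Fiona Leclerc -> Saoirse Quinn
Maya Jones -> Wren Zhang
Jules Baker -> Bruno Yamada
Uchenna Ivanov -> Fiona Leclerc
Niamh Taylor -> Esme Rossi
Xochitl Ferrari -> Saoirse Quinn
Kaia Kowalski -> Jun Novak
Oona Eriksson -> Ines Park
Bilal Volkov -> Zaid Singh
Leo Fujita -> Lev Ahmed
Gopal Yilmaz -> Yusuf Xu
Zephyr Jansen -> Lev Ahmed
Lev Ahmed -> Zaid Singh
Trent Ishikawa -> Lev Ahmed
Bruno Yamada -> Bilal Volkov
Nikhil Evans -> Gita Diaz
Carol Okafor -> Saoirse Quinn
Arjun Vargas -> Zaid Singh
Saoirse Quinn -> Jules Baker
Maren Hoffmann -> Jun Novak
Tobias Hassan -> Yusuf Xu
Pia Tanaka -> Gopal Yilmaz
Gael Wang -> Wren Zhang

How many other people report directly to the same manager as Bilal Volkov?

3

Bilal Volkov reports to Zaid Singh. Zaid Singh's other direct reports are Arjun Vargas, Ines Park, Lev Ahmed — 3 peers.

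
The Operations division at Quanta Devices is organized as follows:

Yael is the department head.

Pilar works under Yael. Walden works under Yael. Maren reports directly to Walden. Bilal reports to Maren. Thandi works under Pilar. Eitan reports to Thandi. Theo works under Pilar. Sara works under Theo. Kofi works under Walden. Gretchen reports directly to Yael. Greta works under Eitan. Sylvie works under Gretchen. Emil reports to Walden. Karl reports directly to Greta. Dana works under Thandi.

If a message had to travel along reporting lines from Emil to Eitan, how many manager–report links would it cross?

Emil is 2 levels below Yael, and Eitan is 3 levels below Yael (their lowest common manager). The shortest path runs up from Emil to Yael and back down to Eitan: 2 + 3 = 5 links.

5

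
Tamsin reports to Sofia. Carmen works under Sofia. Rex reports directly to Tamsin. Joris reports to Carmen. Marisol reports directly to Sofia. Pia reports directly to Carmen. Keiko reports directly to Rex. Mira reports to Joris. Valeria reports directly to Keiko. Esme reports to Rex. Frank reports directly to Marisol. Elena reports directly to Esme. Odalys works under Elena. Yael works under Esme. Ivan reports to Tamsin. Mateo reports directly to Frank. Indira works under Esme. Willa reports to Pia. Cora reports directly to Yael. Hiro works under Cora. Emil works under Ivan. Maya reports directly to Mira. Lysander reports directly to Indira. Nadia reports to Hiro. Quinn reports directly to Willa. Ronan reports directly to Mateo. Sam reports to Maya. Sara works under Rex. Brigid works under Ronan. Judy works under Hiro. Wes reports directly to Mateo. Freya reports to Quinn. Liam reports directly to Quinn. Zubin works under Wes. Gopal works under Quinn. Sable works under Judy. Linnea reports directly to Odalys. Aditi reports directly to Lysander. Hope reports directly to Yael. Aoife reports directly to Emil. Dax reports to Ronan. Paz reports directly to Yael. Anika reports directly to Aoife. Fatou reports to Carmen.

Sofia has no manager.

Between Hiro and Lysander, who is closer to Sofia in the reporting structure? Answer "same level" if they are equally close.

Hiro is 6 levels below Sofia; Lysander is 5. Lysander is higher.

Lysander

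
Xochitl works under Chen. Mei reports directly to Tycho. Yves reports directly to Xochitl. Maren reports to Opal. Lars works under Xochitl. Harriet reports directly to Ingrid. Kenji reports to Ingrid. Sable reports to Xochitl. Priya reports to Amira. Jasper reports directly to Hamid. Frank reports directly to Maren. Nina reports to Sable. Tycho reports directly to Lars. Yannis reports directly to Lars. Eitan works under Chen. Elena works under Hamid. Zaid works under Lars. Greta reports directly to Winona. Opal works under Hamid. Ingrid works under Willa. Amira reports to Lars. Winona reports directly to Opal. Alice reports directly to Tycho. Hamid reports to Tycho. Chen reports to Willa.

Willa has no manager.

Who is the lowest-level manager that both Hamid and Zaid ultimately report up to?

Lars

Hamid's chain of managers is Tycho, Lars, Xochitl, Chen, Willa. Zaid's chain of managers is Lars, Xochitl, Chen, Willa. The first manager that appears in both chains is Lars.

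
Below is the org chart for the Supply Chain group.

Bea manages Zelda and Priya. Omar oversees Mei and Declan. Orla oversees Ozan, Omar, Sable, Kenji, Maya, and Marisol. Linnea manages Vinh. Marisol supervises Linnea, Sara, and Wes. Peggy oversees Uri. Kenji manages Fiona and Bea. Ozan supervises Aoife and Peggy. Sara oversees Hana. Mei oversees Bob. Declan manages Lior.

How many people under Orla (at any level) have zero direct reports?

12

The people in Orla's organization with no one reporting to them are Uri, Aoife, Wes, Hana, Vinh, Maya, Fiona, Priya, Zelda, Lior, Bob, Sable. That is 12.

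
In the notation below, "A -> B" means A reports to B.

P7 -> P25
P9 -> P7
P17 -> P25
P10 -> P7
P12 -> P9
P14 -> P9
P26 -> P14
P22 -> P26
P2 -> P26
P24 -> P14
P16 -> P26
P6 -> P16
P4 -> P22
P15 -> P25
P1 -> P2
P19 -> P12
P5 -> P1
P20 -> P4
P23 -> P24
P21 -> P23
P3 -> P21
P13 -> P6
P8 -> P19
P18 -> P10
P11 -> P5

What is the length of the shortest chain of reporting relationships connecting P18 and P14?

P18 is 2 levels below P7, and P14 is 2 levels below P7 (their lowest common manager). The shortest path runs up from P18 to P7 and back down to P14: 2 + 2 = 4 links.

4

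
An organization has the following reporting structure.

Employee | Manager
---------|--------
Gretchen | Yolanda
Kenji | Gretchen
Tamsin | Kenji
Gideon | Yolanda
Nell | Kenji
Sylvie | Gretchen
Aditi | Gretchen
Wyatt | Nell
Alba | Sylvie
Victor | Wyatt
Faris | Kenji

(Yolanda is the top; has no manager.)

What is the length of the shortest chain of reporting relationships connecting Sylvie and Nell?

Sylvie is 1 level below Gretchen, and Nell is 2 levels below Gretchen (their lowest common manager). The shortest path runs up from Sylvie to Gretchen and back down to Nell: 1 + 2 = 3 links.

3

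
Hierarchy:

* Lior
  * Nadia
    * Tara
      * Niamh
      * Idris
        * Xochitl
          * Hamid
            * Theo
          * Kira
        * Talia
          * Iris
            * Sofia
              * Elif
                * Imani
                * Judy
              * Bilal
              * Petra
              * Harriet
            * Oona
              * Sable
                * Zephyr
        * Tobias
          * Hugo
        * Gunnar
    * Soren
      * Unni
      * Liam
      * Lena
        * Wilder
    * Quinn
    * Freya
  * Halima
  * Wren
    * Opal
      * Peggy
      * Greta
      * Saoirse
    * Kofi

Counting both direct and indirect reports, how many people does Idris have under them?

Idris directly manages Xochitl, Talia, Tobias, Gunnar. Under Xochitl: Kira, Hamid, Theo (3). Under Talia: Iris, Oona, Sable, Zephyr, Sofia, Harriet, Petra, Bilal, Elif, Judy, Imani (11). Under Tobias: Hugo (1). Gunnar has no reports. So Idris's organization is 4 direct reports plus everyone under them: 4 + 12 + 2 + 1 = 19.

19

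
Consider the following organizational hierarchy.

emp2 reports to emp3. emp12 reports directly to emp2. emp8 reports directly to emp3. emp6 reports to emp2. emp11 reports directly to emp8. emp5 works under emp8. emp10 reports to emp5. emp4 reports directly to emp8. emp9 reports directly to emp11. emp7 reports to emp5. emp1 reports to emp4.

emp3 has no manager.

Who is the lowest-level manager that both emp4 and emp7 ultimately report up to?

emp4's chain of managers is emp8, emp3. emp7's chain of managers is emp5, emp8, emp3. The first manager that appears in both chains is emp8.

emp8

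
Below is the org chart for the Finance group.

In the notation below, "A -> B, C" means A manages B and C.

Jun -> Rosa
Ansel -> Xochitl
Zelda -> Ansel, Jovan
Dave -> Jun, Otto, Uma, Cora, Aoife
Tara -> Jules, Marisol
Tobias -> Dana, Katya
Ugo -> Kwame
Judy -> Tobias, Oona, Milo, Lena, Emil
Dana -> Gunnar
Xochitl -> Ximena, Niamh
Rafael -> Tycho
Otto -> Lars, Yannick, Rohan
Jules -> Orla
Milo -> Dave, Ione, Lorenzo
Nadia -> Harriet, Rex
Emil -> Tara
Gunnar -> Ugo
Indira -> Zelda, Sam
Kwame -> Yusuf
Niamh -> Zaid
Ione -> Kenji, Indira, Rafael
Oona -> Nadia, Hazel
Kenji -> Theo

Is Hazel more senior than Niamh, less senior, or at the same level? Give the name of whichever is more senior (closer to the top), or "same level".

Hazel

Hazel is 2 levels below Judy; Niamh is 7. Hazel is higher.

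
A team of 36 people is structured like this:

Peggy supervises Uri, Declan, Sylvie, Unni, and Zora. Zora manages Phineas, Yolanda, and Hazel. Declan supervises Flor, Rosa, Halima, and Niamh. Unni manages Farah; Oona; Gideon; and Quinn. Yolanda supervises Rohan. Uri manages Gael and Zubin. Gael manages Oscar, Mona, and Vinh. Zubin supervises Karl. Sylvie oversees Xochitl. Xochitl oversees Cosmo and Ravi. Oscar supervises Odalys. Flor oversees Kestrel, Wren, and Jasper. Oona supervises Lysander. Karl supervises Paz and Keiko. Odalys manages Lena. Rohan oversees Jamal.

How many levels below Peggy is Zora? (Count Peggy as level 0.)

Chain from Zora up to Peggy: Zora → Peggy. That is 1 step up, so Zora is 1 level below Peggy.

1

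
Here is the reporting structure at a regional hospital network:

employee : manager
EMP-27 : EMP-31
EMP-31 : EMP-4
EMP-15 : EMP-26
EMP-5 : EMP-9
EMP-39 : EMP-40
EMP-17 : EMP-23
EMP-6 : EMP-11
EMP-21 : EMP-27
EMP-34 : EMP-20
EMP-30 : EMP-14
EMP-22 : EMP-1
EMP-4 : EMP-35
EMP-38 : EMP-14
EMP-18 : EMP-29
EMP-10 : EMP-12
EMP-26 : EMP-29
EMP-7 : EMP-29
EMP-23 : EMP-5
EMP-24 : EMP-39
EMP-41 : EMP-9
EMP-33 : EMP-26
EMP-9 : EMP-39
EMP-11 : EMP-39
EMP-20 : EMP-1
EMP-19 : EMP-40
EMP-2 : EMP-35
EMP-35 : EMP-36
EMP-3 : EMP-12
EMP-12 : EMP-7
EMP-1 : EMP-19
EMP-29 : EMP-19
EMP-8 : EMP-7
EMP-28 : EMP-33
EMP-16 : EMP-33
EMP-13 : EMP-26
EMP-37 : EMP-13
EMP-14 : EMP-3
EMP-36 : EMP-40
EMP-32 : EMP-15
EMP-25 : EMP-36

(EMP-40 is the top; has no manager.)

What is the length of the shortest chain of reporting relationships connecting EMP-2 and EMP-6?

6

EMP-2 is 3 levels below EMP-40, and EMP-6 is 3 levels below EMP-40 (their lowest common manager). The shortest path runs up from EMP-2 to EMP-40 and back down to EMP-6: 3 + 3 = 6 links.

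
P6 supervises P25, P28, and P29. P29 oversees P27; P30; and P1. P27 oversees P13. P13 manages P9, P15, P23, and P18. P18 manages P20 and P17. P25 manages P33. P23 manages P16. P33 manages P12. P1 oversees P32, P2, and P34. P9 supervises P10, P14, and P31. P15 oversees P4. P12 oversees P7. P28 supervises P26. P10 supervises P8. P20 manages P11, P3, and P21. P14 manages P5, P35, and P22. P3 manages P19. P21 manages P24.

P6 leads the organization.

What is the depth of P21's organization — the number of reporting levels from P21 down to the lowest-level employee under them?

The longest chain under P21 runs P21 → P24, which is 1 level below P21.

1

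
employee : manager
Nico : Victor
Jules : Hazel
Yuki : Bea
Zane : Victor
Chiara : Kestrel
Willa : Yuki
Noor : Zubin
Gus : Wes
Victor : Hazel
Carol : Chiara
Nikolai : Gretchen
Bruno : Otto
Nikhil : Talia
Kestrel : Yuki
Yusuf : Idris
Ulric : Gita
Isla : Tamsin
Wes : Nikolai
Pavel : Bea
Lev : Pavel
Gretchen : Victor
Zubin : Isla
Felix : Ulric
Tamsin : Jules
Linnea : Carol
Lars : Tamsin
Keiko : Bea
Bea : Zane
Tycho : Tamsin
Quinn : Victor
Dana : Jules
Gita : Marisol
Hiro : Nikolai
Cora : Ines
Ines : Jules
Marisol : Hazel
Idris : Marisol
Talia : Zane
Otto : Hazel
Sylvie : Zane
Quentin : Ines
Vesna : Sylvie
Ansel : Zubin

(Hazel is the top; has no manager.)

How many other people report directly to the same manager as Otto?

3

Otto reports to Hazel. Hazel's other direct reports are Jules, Victor, Marisol — 3 peers.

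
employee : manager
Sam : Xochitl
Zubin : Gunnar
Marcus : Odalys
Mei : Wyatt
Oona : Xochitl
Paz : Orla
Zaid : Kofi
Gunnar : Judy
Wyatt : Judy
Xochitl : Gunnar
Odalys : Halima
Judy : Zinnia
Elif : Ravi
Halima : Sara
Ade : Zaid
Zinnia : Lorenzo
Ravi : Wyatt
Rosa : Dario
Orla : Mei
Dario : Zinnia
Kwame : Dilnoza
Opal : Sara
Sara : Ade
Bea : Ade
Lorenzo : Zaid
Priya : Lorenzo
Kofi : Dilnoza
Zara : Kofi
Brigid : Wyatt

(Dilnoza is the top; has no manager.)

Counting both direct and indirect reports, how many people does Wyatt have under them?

Wyatt directly manages Brigid, Mei, Ravi. Brigid has no reports. Under Mei: Orla, Paz (2). Under Ravi: Elif (1). So Wyatt's organization is 3 direct reports plus everyone under them: 1 + 3 + 2 = 6.

6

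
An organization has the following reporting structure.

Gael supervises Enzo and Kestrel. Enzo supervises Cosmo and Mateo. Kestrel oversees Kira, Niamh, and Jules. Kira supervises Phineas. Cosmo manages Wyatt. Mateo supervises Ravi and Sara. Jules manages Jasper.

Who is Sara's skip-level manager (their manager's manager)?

Sara reports to Mateo, and Mateo reports to Enzo. So Sara's skip-level manager is Enzo.

Enzo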